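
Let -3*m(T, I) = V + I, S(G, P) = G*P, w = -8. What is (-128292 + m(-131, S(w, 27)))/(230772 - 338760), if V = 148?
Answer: 96202/80991 ≈ 1.1878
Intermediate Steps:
m(T, I) = -148/3 - I/3 (m(T, I) = -(148 + I)/3 = -148/3 - I/3)
(-128292 + m(-131, S(w, 27)))/(230772 - 338760) = (-128292 + (-148/3 - (-8)*27/3))/(230772 - 338760) = (-128292 + (-148/3 - ⅓*(-216)))/(-107988) = (-128292 + (-148/3 + 72))*(-1/107988) = (-128292 + 68/3)*(-1/107988) = -384808/3*(-1/107988) = 96202/80991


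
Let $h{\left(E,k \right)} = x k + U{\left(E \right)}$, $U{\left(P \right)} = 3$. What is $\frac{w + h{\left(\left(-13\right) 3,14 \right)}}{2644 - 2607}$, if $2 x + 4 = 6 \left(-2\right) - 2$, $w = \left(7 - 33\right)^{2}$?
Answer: $\frac{553}{37} \approx 14.946$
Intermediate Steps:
$w = 676$ ($w = \left(-26\right)^{2} = 676$)
$x = -9$ ($x = -2 + \frac{6 \left(-2\right) - 2}{2} = -2 + \frac{-12 - 2}{2} = -2 + \frac{1}{2} \left(-14\right) = -2 - 7 = -9$)
$h{\left(E,k \right)} = 3 - 9 k$ ($h{\left(E,k \right)} = - 9 k + 3 = 3 - 9 k$)
$\frac{w + h{\left(\left(-13\right) 3,14 \right)}}{2644 - 2607} = \frac{676 + \left(3 - 126\right)}{2644 - 2607} = \frac{676 + \left(3 - 126\right)}{37} = \left(676 - 123\right) \frac{1}{37} = 553 \cdot \frac{1}{37} = \frac{553}{37}$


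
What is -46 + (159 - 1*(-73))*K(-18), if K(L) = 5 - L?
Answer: 5290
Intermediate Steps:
-46 + (159 - 1*(-73))*K(-18) = -46 + (159 - 1*(-73))*(5 - 1*(-18)) = -46 + (159 + 73)*(5 + 18) = -46 + 232*23 = -46 + 5336 = 5290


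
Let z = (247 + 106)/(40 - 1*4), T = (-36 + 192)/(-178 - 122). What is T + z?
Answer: 8357/900 ≈ 9.2856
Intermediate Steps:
T = -13/25 (T = 156/(-300) = 156*(-1/300) = -13/25 ≈ -0.52000)
z = 353/36 (z = 353/(40 - 4) = 353/36 ≈ 9.8056)
T + z = -13/25 + 353/36 = 8357/900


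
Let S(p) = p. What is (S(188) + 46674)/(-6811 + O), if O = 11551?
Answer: 23431/2370 ≈ 9.8865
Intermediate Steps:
(S(188) + 46674)/(-6811 + O) = (188 + 46674)/(-6811 + 11551) = 46862/4740 = 46862*(1/4740) = 23431/2370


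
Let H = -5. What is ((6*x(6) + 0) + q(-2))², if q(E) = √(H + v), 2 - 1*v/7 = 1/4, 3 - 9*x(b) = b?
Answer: (4 - √29)²/4 ≈ 0.47967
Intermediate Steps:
x(b) = ⅓ - b/9
v = 49/4 (v = 14 - 7/4 = 49/4 ≈ 12.250)
q(E) = √29/2 (q(E) = √(-5 + 49/4) = √(29/4) = √29/2)
((6*x(6) + 0) + q(-2))² = ((6*(⅓ - ⅑*6) + 0) + √29/2)² = ((6*(⅓ - ⅔) + 0) + √29/2)² = ((6*(-⅓) + 0) + √29/2)² = ((-2 + 0) + √29/2)² = (-2 + √29/2)²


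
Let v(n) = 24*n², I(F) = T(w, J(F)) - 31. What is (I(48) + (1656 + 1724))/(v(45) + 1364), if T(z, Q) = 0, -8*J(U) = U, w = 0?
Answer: 3349/49964 ≈ 0.067028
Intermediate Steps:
J(U) = -U/8
I(F) = -31 (I(F) = 0 - 31 = -31)
(I(48) + (1656 + 1724))/(v(45) + 1364) = (-31 + (1656 + 1724))/(24*45² + 1364) = (-31 + 3380)/(24*2025 + 1364) = 3349/(48600 + 1364) = 3349/49964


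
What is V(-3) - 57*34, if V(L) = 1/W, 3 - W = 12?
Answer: -17443/9 ≈ -1938.1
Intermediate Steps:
W = -9 (W = 3 - 1*12 = 3 - 12 = -9)
V(L) = -1/9 (V(L) = 1/(-9) = -1/9)
V(-3) - 57*34 = -1/9 - 57*34 = -1/9 - 1938 = -17443/9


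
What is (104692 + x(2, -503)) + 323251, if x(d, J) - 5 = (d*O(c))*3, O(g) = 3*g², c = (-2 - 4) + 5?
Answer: 427966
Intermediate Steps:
c = -1 (c = -6 + 5 = -1)
x(d, J) = 5 + 9*d (x(d, J) = 5 + (d*(3*(-1)²))*3 = 5 + (d*(3*1))*3 = 5 + (d*3)*3 = 5 + (3*d)*3 = 5 + 9*d)
(104692 + x(2, -503)) + 323251 = (104692 + (5 + 9*2)) + 323251 = (104692 + (5 + 18)) + 323251 = (104692 + 23) + 323251 = 104715 + 323251 = 427966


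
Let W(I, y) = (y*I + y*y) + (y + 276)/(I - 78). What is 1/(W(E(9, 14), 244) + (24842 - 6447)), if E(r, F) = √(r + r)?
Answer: 236344443/18413730457409 - 2219376*√2/18413730457409 ≈ 1.2665e-5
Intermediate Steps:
E(r, F) = √2*√r (E(r, F) = √(2*r) = √2*√r)
W(I, y) = y² + I*y + (276 + y)/(-78 + I) (W(I, y) = (I*y + y²) + (276 + y)/(-78 + I) = (y² + I*y) + (276 + y)/(-78 + I) = y² + I*y + (276 + y)/(-78 + I))
1/(W(E(9, 14), 244) + (24842 - 6447)) = 1/((276 + 244 - 78*244² + (√2*√9)*244² + 244*(√2*√9)² - 78*√2*√9*244)/(-78 + √2*√9) + (24842 - 6447)) = 1/((276 + 244 - 78*59536 + (√2*3)*59536 + 244*(√2*3)² - 78*√2*3*244)/(-78 + √2*3) + 18395) = 1/((276 + 244 - 4643808 + (3*√2)*59536 + 244*(3*√2)² - 78*3*√2*244)/(-78 + 3*√2) + 18395) = 1/((276 + 244 - 4643808 + 178608*√2 + 244*18 - 57096*√2)/(-78 + 3*√2) + 18395) = 1/((276 + 244 - 4643808 + 178608*√2 + 4392 - 57096*√2)/(-78 + 3*√2) + 18395) = 1/((-4638896 + 121512*√2)/(-78 + 3*√2) + 18395) = 1/(18395 + (-4638896 + 121512*√2)/(-78 + 3*√2))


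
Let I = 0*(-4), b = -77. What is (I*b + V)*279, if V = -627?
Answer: -174933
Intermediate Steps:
I = 0
(I*b + V)*279 = (0*(-77) - 627)*279 = (0 - 627)*279 = -627*279 = -174933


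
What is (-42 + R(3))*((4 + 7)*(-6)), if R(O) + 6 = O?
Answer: 2970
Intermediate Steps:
R(O) = -6 + O
(-42 + R(3))*((4 + 7)*(-6)) = (-42 + (-6 + 3))*((4 + 7)*(-6)) = (-42 - 3)*(11*(-6)) = -45*(-66) = 2970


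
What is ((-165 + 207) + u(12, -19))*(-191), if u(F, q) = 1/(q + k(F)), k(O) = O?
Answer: -55963/7 ≈ -7994.7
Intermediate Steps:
u(F, q) = 1/(F + q) (u(F, q) = 1/(q + F) = 1/(F + q))
((-165 + 207) + u(12, -19))*(-191) = ((-165 + 207) + 1/(12 - 19))*(-191) = (42 + 1/(-7))*(-191) = (42 - ⅐)*(-191) = (293/7)*(-191) = -55963/7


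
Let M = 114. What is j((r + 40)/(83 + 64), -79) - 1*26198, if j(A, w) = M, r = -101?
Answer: -26084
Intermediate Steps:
j(A, w) = 114
j((r + 40)/(83 + 64), -79) - 1*26198 = 114 - 1*26198 = 114 - 26198 = -26084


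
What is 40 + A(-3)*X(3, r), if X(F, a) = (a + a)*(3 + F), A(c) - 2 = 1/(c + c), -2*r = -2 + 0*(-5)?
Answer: 62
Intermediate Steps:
r = 1 (r = -(-2 + 0*(-5))/2 = -(-2 + 0)/2 = -½*(-2) = 1)
A(c) = 2 + 1/(2*c) (A(c) = 2 + 1/(c + c) = 2 + 1/(2*c))
X(F, a) = 2*a*(3 + F) (X(F, a) = (2*a)*(3 + F) = 2*a*(3 + F))
40 + A(-3)*X(3, r) = 40 + (2 + (½)/(-3))*(2*1*(3 + 3)) = 40 + (2 + (½)*(-⅓))*(2*1*6) = 40 + (2 - ⅙)*12 = 40 + (11/6)*12 = 40 + 22 = 62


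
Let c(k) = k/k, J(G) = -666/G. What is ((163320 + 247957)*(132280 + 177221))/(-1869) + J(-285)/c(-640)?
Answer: -4030870216299/59185 ≈ -6.8106e+7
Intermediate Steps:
c(k) = 1
((163320 + 247957)*(132280 + 177221))/(-1869) + J(-285)/c(-640) = ((163320 + 247957)*(132280 + 177221))/(-1869) - 666/(-285)/1 = (411277*309501)*(-1/1869) - 666*(-1/285)*1 = 127290642777*(-1/1869) + (222/95)*1 = -42430214259/623 + 222/95 = -4030870216299/59185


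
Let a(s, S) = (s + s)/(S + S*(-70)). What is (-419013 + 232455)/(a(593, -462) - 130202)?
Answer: 2973547962/2075289085 ≈ 1.4328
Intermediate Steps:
a(s, S) = -2*s/(69*S) (a(s, S) = (2*s)/(S - 70*S) = (2*s)/((-69*S)) = (2*s)*(-1/(69*S)) = -2*s/(69*S))
(-419013 + 232455)/(a(593, -462) - 130202) = (-419013 + 232455)/(-2/69*593/(-462) - 130202) = -186558/(-2/69*593*(-1/462) - 130202) = -186558/(593/15939 - 130202) = -186558/(-2075289085/15939) = -186558*(-15939/2075289085) = 2973547962/2075289085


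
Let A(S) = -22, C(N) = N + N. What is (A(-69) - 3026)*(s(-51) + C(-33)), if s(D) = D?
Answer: 356616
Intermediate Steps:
C(N) = 2*N
(A(-69) - 3026)*(s(-51) + C(-33)) = (-22 - 3026)*(-51 + 2*(-33)) = -3048*(-51 - 66) = -3048*(-117) = 356616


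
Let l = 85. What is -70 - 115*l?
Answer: -9845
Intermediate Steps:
-70 - 115*l = -70 - 115*85 = -70 - 9775 = -9845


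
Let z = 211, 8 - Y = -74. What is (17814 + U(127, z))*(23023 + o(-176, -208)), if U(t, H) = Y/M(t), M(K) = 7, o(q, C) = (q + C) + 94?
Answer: 2836623740/7 ≈ 4.0523e+8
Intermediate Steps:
Y = 82 (Y = 8 - 1*(-74) = 8 + 74 = 82)
o(q, C) = 94 + C + q (o(q, C) = (C + q) + 94 = 94 + C + q)
U(t, H) = 82/7
(17814 + U(127, z))*(23023 + o(-176, -208)) = (17814 + 82/7)*(23023 + (94 - 208 - 176)) = 124780*(23023 - 290)/7 = (124780/7)*22733 = 2836623740/7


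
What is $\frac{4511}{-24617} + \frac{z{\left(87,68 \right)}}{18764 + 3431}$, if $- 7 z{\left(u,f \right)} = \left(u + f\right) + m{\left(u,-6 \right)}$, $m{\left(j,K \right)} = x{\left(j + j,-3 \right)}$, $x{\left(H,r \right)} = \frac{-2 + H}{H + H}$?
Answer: $- \frac{61307100581}{332741957835} \approx -0.18425$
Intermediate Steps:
$x{\left(H,r \right)} = \frac{-2 + H}{2 H}$
$m{\left(j,K \right)} = \frac{-2 + 2 j}{4 j}$ ($m{\left(j,K \right)} = \frac{-2 + \left(j + j\right)}{2 \left(j + j\right)} = \frac{-2 + 2 j}{2 \cdot 2 j} = \frac{\frac{1}{2 j} \left(-2 + 2 j\right)}{2} = \frac{-2 + 2 j}{4 j}$)
$z{\left(u,f \right)} = - \frac{f}{7} - \frac{u}{7} - \frac{-1 + u}{14 u}$ ($z{\left(u,f \right)} = - \frac{\left(u + f\right) + \frac{-1 + u}{2 u}}{7} = - \frac{\left(f + u\right) + \frac{-1 + u}{2 u}}{7} = - \frac{f + u + \frac{-1 + u}{2 u}}{7} = - \frac{f}{7} - \frac{u}{7} - \frac{-1 + u}{14 u}$)
$\frac{4511}{-24617} + \frac{z{\left(87,68 \right)}}{18764 + 3431} = \frac{4511}{-24617} + \frac{\frac{1}{14} \cdot \frac{1}{87} \left(1 - 87 - 174 \left(68 + 87\right)\right)}{18764 + 3431} = 4511 \left(- \frac{1}{24617}\right) + \frac{\frac{1}{14} \cdot \frac{1}{87} \left(1 - 87 - 174 \cdot 155\right)}{22195} = - \frac{4511}{24617} + \frac{1}{14} \cdot \frac{1}{87} \left(1 - 87 - 26970\right) \frac{1}{22195} = - \frac{4511}{24617} + \frac{1}{14} \cdot \frac{1}{87} \left(-27056\right) \frac{1}{22195} = - \frac{4511}{24617} - \frac{13528}{13516755} = - \frac{61307100581}{332741957835}$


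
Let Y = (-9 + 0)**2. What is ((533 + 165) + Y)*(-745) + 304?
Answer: -580051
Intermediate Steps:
Y = 81 (Y = (-9)**2 = 81)
((533 + 165) + Y)*(-745) + 304 = ((533 + 165) + 81)*(-745) + 304 = (698 + 81)*(-745) + 304 = 779*(-745) + 304 = -580355 + 304 = -580051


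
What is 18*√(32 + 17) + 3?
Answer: 129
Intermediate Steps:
18*√(32 + 17) + 3 = 18*√49 + 3 = 18*7 + 3 = 126 + 3 = 129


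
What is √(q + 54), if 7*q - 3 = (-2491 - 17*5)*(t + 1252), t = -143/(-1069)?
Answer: 3*I*√2866528247429/7483 ≈ 678.77*I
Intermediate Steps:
t = 143/1069 (t = -143*(-1/1069) = 143/1069 ≈ 0.13377)
q = -3448052649/7483 (q = 3/7 + ((-2491 - 17*5)*(143/1069 + 1252))/7 = 3/7 + ((-2491 - 85)*(1338531/1069))/7 = 3/7 + (-2576*1338531/1069)/7 = 3/7 + (⅐)*(-3448055856/1069) = 3/7 - 492579408/1069 = -3448052649/7483 ≈ -4.6079e+5)
√(q + 54) = √(-3448052649/7483 + 54) = √(-3447648567/7483) = 3*I*√2866528247429/7483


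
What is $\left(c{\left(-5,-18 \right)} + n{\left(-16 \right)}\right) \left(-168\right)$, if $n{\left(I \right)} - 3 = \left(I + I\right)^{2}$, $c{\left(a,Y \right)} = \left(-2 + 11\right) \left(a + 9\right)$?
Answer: $-178584$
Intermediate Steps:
$c{\left(a,Y \right)} = 81 + 9 a$ ($c{\left(a,Y \right)} = 9 \left(9 + a\right) = 81 + 9 a$)
$n{\left(I \right)} = 3 + 4 I^{2}$ ($n{\left(I \right)} = 3 + \left(I + I\right)^{2} = 3 + \left(2 I\right)^{2} = 3 + 4 I^{2}$)
$\left(c{\left(-5,-18 \right)} + n{\left(-16 \right)}\right) \left(-168\right) = \left(\left(81 + 9 \left(-5\right)\right) + \left(3 + 4 \left(-16\right)^{2}\right)\right) \left(-168\right) = \left(\left(81 - 45\right) + \left(3 + 4 \cdot 256\right)\right) \left(-168\right) = \left(36 + \left(3 + 1024\right)\right) \left(-168\right) = \left(36 + 1027\right) \left(-168\right) = 1063 \left(-168\right) = -178584$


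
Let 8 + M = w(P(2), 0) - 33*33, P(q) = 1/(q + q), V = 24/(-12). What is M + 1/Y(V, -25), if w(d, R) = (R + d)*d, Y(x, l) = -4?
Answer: -17555/16 ≈ -1097.2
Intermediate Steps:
V = -2 (V = 24*(-1/12) = -2)
P(q) = 1/(2*q)
w(d, R) = d*(R + d)
M = -17551/16 (M = -8 + (((½)/2)*(0 + (½)/2) - 33*33) = -8 + (((½)*(½))*(0 + (½)*(½)) - 1089) = -8 + ((0 + ¼)/4 - 1089) = -8 + ((¼)*(¼) - 1089) = -8 + (1/16 - 1089) = -8 - 17423/16 = -17551/16 ≈ -1096.9)
M + 1/Y(V, -25) = -17551/16 + 1/(-4) = -17551/16 - ¼ = -17555/16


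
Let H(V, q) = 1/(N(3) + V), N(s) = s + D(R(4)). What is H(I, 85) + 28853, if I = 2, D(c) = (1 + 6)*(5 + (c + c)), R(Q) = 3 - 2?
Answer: 1558063/54 ≈ 28853.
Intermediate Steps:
R(Q) = 1
D(c) = 35 + 14*c (D(c) = 7*(5 + 2*c) = 35 + 14*c)
N(s) = 49 + s (N(s) = s + (35 + 14*1) = s + (35 + 14) = s + 49 = 49 + s)
H(V, q) = 1/(52 + V) (H(V, q) = 1/((49 + 3) + V) = 1/(52 + V))
H(I, 85) + 28853 = 1/(52 + 2) + 28853 = 1/54 + 28853 = 1558063/54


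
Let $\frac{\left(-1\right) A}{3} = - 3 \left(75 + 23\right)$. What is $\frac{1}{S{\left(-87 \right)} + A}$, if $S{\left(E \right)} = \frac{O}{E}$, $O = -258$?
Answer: $\frac{29}{25664} \approx 0.00113$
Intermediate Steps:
$S{\left(E \right)} = - \frac{258}{E}$
$A = 882$ ($A = - 3 \left(- 3 \left(75 + 23\right)\right) = - 3 \left(\left(-3\right) 98\right) = \left(-3\right) \left(-294\right) = 882$)
$\frac{1}{S{\left(-87 \right)} + A} = \frac{1}{- \frac{258}{-87} + 882} = \frac{1}{\left(-258\right) \left(- \frac{1}{87}\right) + 882} = \frac{1}{\frac{86}{29} + 882} = \frac{1}{\frac{25664}{29}} = \frac{29}{25664}$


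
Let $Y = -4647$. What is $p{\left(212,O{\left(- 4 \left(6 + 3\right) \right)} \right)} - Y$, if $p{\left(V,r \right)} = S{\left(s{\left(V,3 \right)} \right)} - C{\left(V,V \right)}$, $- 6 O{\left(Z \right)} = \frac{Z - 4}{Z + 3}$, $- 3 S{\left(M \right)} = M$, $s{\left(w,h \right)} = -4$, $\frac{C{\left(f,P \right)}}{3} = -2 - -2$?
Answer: $\frac{13945}{3} \approx 4648.3$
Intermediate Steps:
$C{\left(f,P \right)} = 0$ ($C{\left(f,P \right)} = 3 \left(-2 - -2\right) = 3 \left(-2 + 2\right) = 3 \cdot 0 = 0$)
$S{\left(M \right)} = - \frac{M}{3}$
$O{\left(Z \right)} = - \frac{-4 + Z}{6 \left(3 + Z\right)}$ ($O{\left(Z \right)} = - \frac{\left(Z - 4\right) \frac{1}{Z + 3}}{6} = - \frac{\left(-4 + Z\right) \frac{1}{3 + Z}}{6} = - \frac{\frac{1}{3 + Z} \left(-4 + Z\right)}{6} = - \frac{-4 + Z}{6 \left(3 + Z\right)}$)
$p{\left(V,r \right)} = \frac{4}{3}$ ($p{\left(V,r \right)} = \left(- \frac{1}{3}\right) \left(-4\right) - 0 = \frac{4}{3} + 0 = \frac{4}{3}$)
$p{\left(212,O{\left(- 4 \left(6 + 3\right) \right)} \right)} - Y = \frac{4}{3} - -4647 = \frac{4}{3} + 4647 = \frac{13945}{3}$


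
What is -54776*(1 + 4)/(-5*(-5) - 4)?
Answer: -273880/21 ≈ -13042.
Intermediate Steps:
-54776*(1 + 4)/(-5*(-5) - 4) = -54776*5/(25 - 4) = -54776*5/21 = -1*273880/21 = -273880/21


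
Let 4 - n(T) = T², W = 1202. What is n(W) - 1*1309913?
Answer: -2754713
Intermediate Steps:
n(T) = 4 - T²
n(W) - 1*1309913 = (4 - 1*1202²) - 1*1309913 = (4 - 1*1444804) - 1309913 = (4 - 1444804) - 1309913 = -1444800 - 1309913 = -2754713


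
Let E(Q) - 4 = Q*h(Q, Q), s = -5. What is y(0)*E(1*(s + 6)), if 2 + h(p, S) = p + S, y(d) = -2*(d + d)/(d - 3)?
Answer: 0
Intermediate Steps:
y(d) = -4*d/(-3 + d) (y(d) = -2*2*d/(-3 + d) = -4*d/(-3 + d))
h(p, S) = -2 + S + p (h(p, S) = -2 + (p + S) = -2 + (S + p) = -2 + S + p)
E(Q) = 4 + Q*(-2 + 2*Q) (E(Q) = 4 + Q*(-2 + Q + Q) = 4 + Q*(-2 + 2*Q))
y(0)*E(1*(s + 6)) = (-4*0/(-3 + 0))*(4 + 2*(1*(-5 + 6))*(-1 + 1*(-5 + 6))) = (-4*0/(-3))*(4 + 2*(1*1)*(-1 + 1*1)) = (-4*0*(-1/3))*(4 + 2*1*(-1 + 1)) = 0*(4 + 2*1*0) = 0*(4 + 0) = 0*4 = 0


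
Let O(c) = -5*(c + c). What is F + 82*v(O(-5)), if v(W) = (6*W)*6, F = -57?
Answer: 147543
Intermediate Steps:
O(c) = -10*c
v(W) = 36*W
F + 82*v(O(-5)) = -57 + 82*(36*(-10*(-5))) = -57 + 82*(36*50) = -57 + 82*1800 = -57 + 147600 = 147543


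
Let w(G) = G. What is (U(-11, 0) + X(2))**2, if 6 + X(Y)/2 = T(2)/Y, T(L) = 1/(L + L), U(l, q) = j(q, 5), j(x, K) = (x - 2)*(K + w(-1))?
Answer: 6241/16 ≈ 390.06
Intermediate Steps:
j(x, K) = (-1 + K)*(-2 + x) (j(x, K) = (x - 2)*(K - 1) = (-2 + x)*(-1 + K) = (-1 + K)*(-2 + x))
U(l, q) = -8 + 4*q (U(l, q) = 2 - q - 2*5 + 5*q = 2 - q - 10 + 5*q = -8 + 4*q)
T(L) = 1/(2*L)
X(Y) = -12 + 1/(2*Y) (X(Y) = -12 + 2*(((1/2)/2)/Y) = -12 + 2*(((1/2)*(1/2))/Y) = -12 + 2*(1/(4*Y)) = -12 + 1/(2*Y))
(U(-11, 0) + X(2))**2 = ((-8 + 4*0) + (-12 + (1/2)/2))**2 = ((-8 + 0) + (-12 + (1/2)*(1/2)))**2 = (-8 + (-12 + 1/4))**2 = (-8 - 47/4)**2 = (-79/4)**2 = 6241/16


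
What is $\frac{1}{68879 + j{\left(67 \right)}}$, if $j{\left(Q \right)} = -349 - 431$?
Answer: $\frac{1}{68099} \approx 1.4684 \cdot 10^{-5}$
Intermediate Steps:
$j{\left(Q \right)} = -780$
$\frac{1}{68879 + j{\left(67 \right)}} = \frac{1}{68879 - 780} = \frac{1}{68099}$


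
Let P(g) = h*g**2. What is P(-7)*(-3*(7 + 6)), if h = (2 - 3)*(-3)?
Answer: -5733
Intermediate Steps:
h = 3 (h = -1*(-3) = 3)
P(g) = 3*g**2
P(-7)*(-3*(7 + 6)) = (3*(-7)**2)*(-3*(7 + 6)) = (3*49)*(-3*13) = 147*(-39) = -5733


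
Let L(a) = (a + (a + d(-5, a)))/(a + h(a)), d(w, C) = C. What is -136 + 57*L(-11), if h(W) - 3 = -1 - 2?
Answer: 35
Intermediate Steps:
h(W) = 0 (h(W) = 3 + (-1 - 2) = 3 - 3 = 0)
L(a) = 3 (L(a) = (a + (a + a))/(a + 0) = (a + 2*a)/a = (3*a)/a = 3)
-136 + 57*L(-11) = -136 + 57*3 = -136 + 171 = 35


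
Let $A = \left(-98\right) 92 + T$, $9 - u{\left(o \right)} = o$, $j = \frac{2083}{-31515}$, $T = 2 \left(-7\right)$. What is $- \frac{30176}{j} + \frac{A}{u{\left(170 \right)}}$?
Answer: $\frac{21875609790}{47909} \approx 4.5661 \cdot 10^{5}$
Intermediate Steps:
$T = -14$
$j = - \frac{2083}{31515}$ ($j = 2083 \left(- \frac{1}{31515}\right) = - \frac{2083}{31515} \approx -0.066095$)
$u{\left(o \right)} = 9 - o$
$A = -9030$ ($A = \left(-98\right) 92 - 14 = -9016 - 14 = -9030$)
$- \frac{30176}{j} + \frac{A}{u{\left(170 \right)}} = - \frac{30176}{- \frac{2083}{31515}} - \frac{9030}{9 - 170} = \left(-30176\right) \left(- \frac{31515}{2083}\right) - \frac{9030}{9 - 170} = \frac{950996640}{2083} - \frac{9030}{-161} = \frac{950996640}{2083} - - \frac{1290}{23} = \frac{950996640}{2083} + \frac{1290}{23} = \frac{21875609790}{47909}$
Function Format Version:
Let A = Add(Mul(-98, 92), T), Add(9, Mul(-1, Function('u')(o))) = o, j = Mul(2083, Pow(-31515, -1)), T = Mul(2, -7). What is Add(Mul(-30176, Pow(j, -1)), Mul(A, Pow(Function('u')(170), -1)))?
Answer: Rational(21875609790, 47909) ≈ 4.5661e+5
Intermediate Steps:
T = -14
j = Rational(-2083, 31515) (j = Mul(2083, Rational(-1, 31515)) = Rational(-2083, 31515) ≈ -0.066095)
Function('u')(o) = Add(9, Mul(-1, o))
A = -9030 (A = Add(Mul(-98, 92), -14) = Add(-9016, -14) = -9030)
Add(Mul(-30176, Pow(j, -1)), Mul(A, Pow(Function('u')(170), -1))) = Add(Mul(-30176, Pow(Rational(-2083, 31515), -1)), Mul(-9030, Pow(Add(9, Mul(-1, 170)), -1))) = Add(Mul(-30176, Rational(-31515, 2083)), Mul(-9030, Pow(Add(9, -170), -1))) = Add(Rational(950996640, 2083), Mul(-9030, Pow(-161, -1))) = Add(Rational(950996640, 2083), Mul(-9030, Rational(-1, 161))) = Add(Rational(950996640, 2083), Rational(1290, 23)) = Rational(21875609790, 47909)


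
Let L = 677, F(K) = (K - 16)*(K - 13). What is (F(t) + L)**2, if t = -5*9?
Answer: 17766225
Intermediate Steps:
t = -45
F(K) = (-16 + K)*(-13 + K)
(F(t) + L)**2 = ((208 + (-45)**2 - 29*(-45)) + 677)**2 = ((208 + 2025 + 1305) + 677)**2 = (3538 + 677)**2 = 4215**2 = 17766225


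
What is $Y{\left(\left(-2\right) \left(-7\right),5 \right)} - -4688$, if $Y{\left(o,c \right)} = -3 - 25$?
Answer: $4660$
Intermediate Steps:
$Y{\left(o,c \right)} = -28$ ($Y{\left(o,c \right)} = -3 - 25 = -28$)
$Y{\left(\left(-2\right) \left(-7\right),5 \right)} - -4688 = -28 - -4688 = -28 + 4688 = 4660$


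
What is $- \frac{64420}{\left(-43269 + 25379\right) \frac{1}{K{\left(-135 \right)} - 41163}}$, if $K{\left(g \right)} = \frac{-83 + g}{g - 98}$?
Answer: $- \frac{61783682362}{416837} \approx -1.4822 \cdot 10^{5}$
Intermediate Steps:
$K{\left(g \right)} = \frac{-83 + g}{-98 + g}$
$- \frac{64420}{\left(-43269 + 25379\right) \frac{1}{K{\left(-135 \right)} - 41163}} = - \frac{64420}{\left(-43269 + 25379\right) \frac{1}{\frac{-83 - 135}{-98 - 135} - 41163}} = - \frac{64420}{\left(-17890\right) \frac{1}{\frac{1}{-233} \left(-218\right) - 41163}} = - \frac{64420}{\left(-17890\right) \frac{1}{\left(- \frac{1}{233}\right) \left(-218\right) - 41163}} = - \frac{64420}{\left(-17890\right) \frac{1}{\frac{218}{233} - 41163}} = - \frac{64420}{\left(-17890\right) \frac{1}{- \frac{9590761}{233}}} = - \frac{64420}{\left(-17890\right) \left(- \frac{233}{9590761}\right)} = - \frac{64420}{\frac{4168370}{9590761}} = \left(-64420\right) \frac{9590761}{4168370} = - \frac{61783682362}{416837}$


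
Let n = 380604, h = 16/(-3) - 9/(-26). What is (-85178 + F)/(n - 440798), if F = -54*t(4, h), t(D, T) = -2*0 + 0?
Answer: 42589/30097 ≈ 1.4151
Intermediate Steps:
h = -389/78 (h = 16*(-⅓) - 9*(-1/26) = -16/3 + 9/26 = -389/78 ≈ -4.9872)
t(D, T) = 0 (t(D, T) = 0 + 0 = 0)
F = 0 (F = -54*0 = 0)
(-85178 + F)/(n - 440798) = (-85178 + 0)/(380604 - 440798) = -85178/(-60194) = -85178*(-1/60194) = 42589/30097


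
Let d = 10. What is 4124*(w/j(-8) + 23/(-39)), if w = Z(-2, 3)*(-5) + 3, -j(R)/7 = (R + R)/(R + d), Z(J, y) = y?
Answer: -905218/273 ≈ -3315.8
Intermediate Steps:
j(R) = -14*R/(10 + R) (j(R) = -7*(R + R)/(R + 10) = -7*2*R/(10 + R) = -14*R/(10 + R))
w = -12 (w = 3*(-5) + 3 = -15 + 3 = -12)
4124*(w/j(-8) + 23/(-39)) = 4124*(-12/((-14*(-8)/(10 - 8))) + 23/(-39)) = 4124*(-12/((-14*(-8)/2)) + 23*(-1/39)) = 4124*(-12/((-14*(-8)*½)) - 23/39) = 4124*(-12/56 - 23/39) = 4124*(-12*1/56 - 23/39) = 4124*(-3/14 - 23/39) = 4124*(-439/546) = -905218/273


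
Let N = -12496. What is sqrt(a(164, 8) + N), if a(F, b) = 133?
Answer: I*sqrt(12363) ≈ 111.19*I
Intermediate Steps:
sqrt(a(164, 8) + N) = sqrt(133 - 12496) = sqrt(-12363) = I*sqrt(12363)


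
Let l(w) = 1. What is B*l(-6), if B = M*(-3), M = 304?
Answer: -912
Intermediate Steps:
B = -912 (B = 304*(-3) = -912)
B*l(-6) = -912*1 = -912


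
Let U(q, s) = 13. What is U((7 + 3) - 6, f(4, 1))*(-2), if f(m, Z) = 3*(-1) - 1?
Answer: -26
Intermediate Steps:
f(m, Z) = -4 (f(m, Z) = -3 - 1 = -4)
U((7 + 3) - 6, f(4, 1))*(-2) = 13*(-2) = -26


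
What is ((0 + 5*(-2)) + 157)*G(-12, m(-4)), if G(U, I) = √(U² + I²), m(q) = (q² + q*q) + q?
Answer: 588*√58 ≈ 4478.1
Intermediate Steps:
m(q) = q + 2*q² (m(q) = (q² + q²) + q = 2*q² + q = q + 2*q²)
G(U, I) = √(I² + U²)
((0 + 5*(-2)) + 157)*G(-12, m(-4)) = ((0 + 5*(-2)) + 157)*√((-4*(1 + 2*(-4)))² + (-12)²) = ((0 - 10) + 157)*√((-4*(1 - 8))² + 144) = (-10 + 157)*√((-4*(-7))² + 144) = 147*√(28² + 144) = 147*√(784 + 144) = 147*√928 = 147*(4*√58) = 588*√58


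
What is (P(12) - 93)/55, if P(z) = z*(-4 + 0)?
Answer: -141/55 ≈ -2.5636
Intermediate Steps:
P(z) = -4*z (P(z) = z*(-4) = -4*z)
(P(12) - 93)/55 = (-4*12 - 93)/55 = (-48 - 93)/55 = (1/55)*(-141) = -141/55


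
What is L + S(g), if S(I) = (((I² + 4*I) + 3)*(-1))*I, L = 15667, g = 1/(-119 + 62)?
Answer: 2901428251/185193 ≈ 15667.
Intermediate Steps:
g = -1/57 (g = 1/(-57) = -1/57 ≈ -0.017544)
S(I) = I*(-3 - I² - 4*I) (S(I) = ((3 + I² + 4*I)*(-1))*I = (-3 - I² - 4*I)*I = I*(-3 - I² - 4*I))
L + S(g) = 15667 - 1*(-1/57)*(3 + (-1/57)² + 4*(-1/57)) = 15667 - 1*(-1/57)*(3 + 1/3249 - 4/57) = 15667 - 1*(-1/57)*9520/3249 = 15667 + 9520/185193 = 2901428251/185193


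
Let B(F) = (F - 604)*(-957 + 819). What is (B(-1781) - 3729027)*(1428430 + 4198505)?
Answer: -19130999425695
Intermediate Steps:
B(F) = 83352 - 138*F (B(F) = (-604 + F)*(-138) = 83352 - 138*F)
(B(-1781) - 3729027)*(1428430 + 4198505) = ((83352 - 138*(-1781)) - 3729027)*(1428430 + 4198505) = ((83352 + 245778) - 3729027)*5626935 = (329130 - 3729027)*5626935 = -3399897*5626935 = -19130999425695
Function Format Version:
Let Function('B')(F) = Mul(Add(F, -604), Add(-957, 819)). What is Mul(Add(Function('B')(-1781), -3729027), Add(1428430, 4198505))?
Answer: -19130999425695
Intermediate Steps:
Function('B')(F) = Add(83352, Mul(-138, F)) (Function('B')(F) = Mul(Add(-604, F), -138) = Add(83352, Mul(-138, F)))
Mul(Add(Function('B')(-1781), -3729027), Add(1428430, 4198505)) = Mul(Add(Add(83352, Mul(-138, -1781)), -3729027), Add(1428430, 4198505)) = Mul(Add(Add(83352, 245778), -3729027), 5626935) = Mul(Add(329130, -3729027), 5626935) = Mul(-3399897, 5626935) = -19130999425695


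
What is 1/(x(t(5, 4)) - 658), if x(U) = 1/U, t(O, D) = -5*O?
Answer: -25/16451 ≈ -0.0015197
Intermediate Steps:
1/(x(t(5, 4)) - 658) = 1/(1/(-5*5) - 658) = 1/(1/(-25) - 658) = 1/(-1/25 - 658) = 1/(-16451/25) = -25/16451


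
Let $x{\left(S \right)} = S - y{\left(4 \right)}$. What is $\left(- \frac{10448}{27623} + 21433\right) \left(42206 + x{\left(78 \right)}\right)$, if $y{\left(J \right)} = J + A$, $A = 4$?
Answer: $\frac{25028800255836}{27623} \approx 9.0609 \cdot 10^{8}$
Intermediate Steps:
$y{\left(J \right)} = 4 + J$ ($y{\left(J \right)} = J + 4 = 4 + J$)
$x{\left(S \right)} = -8 + S$ ($x{\left(S \right)} = S - \left(4 + 4\right) = S - 8 = -8 + S$)
$\left(- \frac{10448}{27623} + 21433\right) \left(42206 + x{\left(78 \right)}\right) = \left(- \frac{10448}{27623} + 21433\right) \left(42206 + \left(-8 + 78\right)\right) = \left(\left(-10448\right) \frac{1}{27623} + 21433\right) \left(42206 + 70\right) = \left(- \frac{10448}{27623} + 21433\right) 42276 = \frac{592033311}{27623} \cdot 42276 = \frac{25028800255836}{27623}$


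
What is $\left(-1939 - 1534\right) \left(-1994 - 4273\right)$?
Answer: $21765291$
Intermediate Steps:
$\left(-1939 - 1534\right) \left(-1994 - 4273\right) = \left(-3473\right) \left(-6267\right) = 21765291$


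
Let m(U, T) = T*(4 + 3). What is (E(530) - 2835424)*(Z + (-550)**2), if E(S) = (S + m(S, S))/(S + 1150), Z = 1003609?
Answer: -11110108526537/3 ≈ -3.7034e+12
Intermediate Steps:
m(U, T) = 7*T (m(U, T) = T*7 = 7*T)
E(S) = 8*S/(1150 + S) (E(S) = (S + 7*S)/(S + 1150) = (8*S)/(1150 + S) = 8*S/(1150 + S))
(E(530) - 2835424)*(Z + (-550)**2) = (8*530/(1150 + 530) - 2835424)*(1003609 + (-550)**2) = (8*530/1680 - 2835424)*(1003609 + 302500) = (8*530*(1/1680) - 2835424)*1306109 = (53/21 - 2835424)*1306109 = -59543851/21*1306109 = -11110108526537/3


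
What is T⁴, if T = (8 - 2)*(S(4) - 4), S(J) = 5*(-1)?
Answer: 8503056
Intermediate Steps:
S(J) = -5
T = -54 (T = (8 - 2)*(-5 - 4) = 6*(-9) = -54)
T⁴ = (-54)⁴ = 8503056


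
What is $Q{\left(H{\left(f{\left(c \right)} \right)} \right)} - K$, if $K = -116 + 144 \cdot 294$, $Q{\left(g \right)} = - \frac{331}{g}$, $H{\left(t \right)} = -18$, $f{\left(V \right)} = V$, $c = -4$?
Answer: $- \frac{759629}{18} \approx -42202.0$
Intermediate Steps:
$K = 42220$ ($K = -116 + 42336 = 42220$)
$Q{\left(H{\left(f{\left(c \right)} \right)} \right)} - K = - \frac{331}{-18} - 42220 = \left(-331\right) \left(- \frac{1}{18}\right) - 42220 = \frac{331}{18} - 42220 = - \frac{759629}{18}$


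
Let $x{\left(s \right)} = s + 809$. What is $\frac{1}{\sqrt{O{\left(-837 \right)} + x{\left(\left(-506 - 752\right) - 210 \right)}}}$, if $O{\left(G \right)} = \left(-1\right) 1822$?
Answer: $- \frac{i \sqrt{2481}}{2481} \approx - 0.020076 i$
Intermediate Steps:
$O{\left(G \right)} = -1822$
$x{\left(s \right)} = 809 + s$
$\frac{1}{\sqrt{O{\left(-837 \right)} + x{\left(\left(-506 - 752\right) - 210 \right)}}} = \frac{1}{\sqrt{-1822 + \left(809 - 1468\right)}} = \frac{1}{\sqrt{-1822 - 659}} = \frac{1}{\sqrt{-2481}} = \frac{1}{i \sqrt{2481}} = - \frac{i \sqrt{2481}}{2481}$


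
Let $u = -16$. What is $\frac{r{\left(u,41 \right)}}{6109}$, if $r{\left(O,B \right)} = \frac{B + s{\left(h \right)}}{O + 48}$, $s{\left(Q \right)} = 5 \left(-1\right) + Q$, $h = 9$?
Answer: $\frac{45}{195488} \approx 0.00023019$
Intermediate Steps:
$s{\left(Q \right)} = -5 + Q$
$r{\left(O,B \right)} = \frac{4 + B}{48 + O}$ ($r{\left(O,B \right)} = \frac{B + \left(-5 + 9\right)}{O + 48} = \frac{B + 4}{48 + O} = \frac{4 + B}{48 + O}$)
$\frac{r{\left(u,41 \right)}}{6109} = \frac{\frac{1}{48 - 16} \left(4 + 41\right)}{6109} = \frac{1}{32} \cdot 45 \cdot \frac{1}{6109} = \frac{45}{32} \cdot \frac{1}{6109} = \frac{45}{195488}$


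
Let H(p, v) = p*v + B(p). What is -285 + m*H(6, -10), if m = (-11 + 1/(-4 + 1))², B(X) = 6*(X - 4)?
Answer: -19351/3 ≈ -6450.3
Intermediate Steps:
B(X) = -24 + 6*X (B(X) = 6*(-4 + X) = -24 + 6*X)
H(p, v) = -24 + 6*p + p*v (H(p, v) = p*v + (-24 + 6*p) = -24 + 6*p + p*v)
m = 1156/9 (m = (-11 + 1/(-3))² = (-11 - ⅓)² = (-34/3)² = 1156/9 ≈ 128.44)
-285 + m*H(6, -10) = -285 + 1156*(-24 + 6*6 + 6*(-10))/9 = -285 + 1156*(-24 + 36 - 60)/9 = -285 + (1156/9)*(-48) = -285 - 18496/3 = -19351/3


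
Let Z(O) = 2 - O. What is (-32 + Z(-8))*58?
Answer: -1276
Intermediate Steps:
(-32 + Z(-8))*58 = (-32 + (2 - 1*(-8)))*58 = (-32 + (2 + 8))*58 = (-32 + 10)*58 = -22*58 = -1276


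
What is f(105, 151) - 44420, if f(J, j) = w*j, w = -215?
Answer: -76885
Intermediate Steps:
f(J, j) = -215*j
f(105, 151) - 44420 = -215*151 - 44420 = -32465 - 44420 = -76885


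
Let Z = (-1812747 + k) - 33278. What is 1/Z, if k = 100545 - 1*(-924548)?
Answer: -1/820932 ≈ -1.2181e-6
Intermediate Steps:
k = 1025093 (k = 100545 + 924548 = 1025093)
Z = -820932 (Z = (-1812747 + 1025093) - 33278 = -787654 - 33278 = -820932)
1/Z = 1/(-820932) = -1/820932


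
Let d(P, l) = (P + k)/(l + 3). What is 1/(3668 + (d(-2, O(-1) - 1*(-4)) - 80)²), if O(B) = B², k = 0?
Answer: 16/161729 ≈ 9.8931e-5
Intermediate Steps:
d(P, l) = P/(3 + l) (d(P, l) = (P + 0)/(l + 3) = P/(3 + l))
1/(3668 + (d(-2, O(-1) - 1*(-4)) - 80)²) = 1/(3668 + (-2/(3 + ((-1)² - 1*(-4))) - 80)²) = 1/(3668 + (-2/(3 + (1 + 4)) - 80)²) = 1/(3668 + (-2/(3 + 5) - 80)²) = 1/(3668 + (-2/8 - 80)²) = 1/(3668 + (-2*⅛ - 80)²) = 1/(3668 + (-¼ - 80)²) = 1/(3668 + (-321/4)²) = 1/(3668 + 103041/16) = 1/(161729/16) = 16/161729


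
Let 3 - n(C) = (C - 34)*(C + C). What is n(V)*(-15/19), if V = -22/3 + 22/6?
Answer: 12295/57 ≈ 215.70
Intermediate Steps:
V = -11/3 (V = -22*1/3 + 22*(1/6) = -22/3 + 11/3 = -11/3 ≈ -3.6667)
n(C) = 3 - 2*C*(-34 + C) (n(C) = 3 - (C - 34)*(C + C) = 3 - (-34 + C)*2*C = 3 - 2*C*(-34 + C))
n(V)*(-15/19) = (3 - 2*(-11/3)**2 + 68*(-11/3))*(-15/19) = (3 - 2*121/9 - 748/3)*(-15*1/19) = (3 - 242/9 - 748/3)*(-15/19) = -2459/9*(-15/19) = 12295/57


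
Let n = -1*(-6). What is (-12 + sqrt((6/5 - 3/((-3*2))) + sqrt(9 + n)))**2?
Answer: (120 - sqrt(10)*sqrt(17 + 10*sqrt(15)))**2/100 ≈ 92.916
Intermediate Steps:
n = 6
(-12 + sqrt((6/5 - 3/((-3*2))) + sqrt(9 + n)))**2 = (-12 + sqrt((6/5 - 3/((-3*2))) + sqrt(9 + 6)))**2 = (-12 + sqrt((6*(1/5) - 3/(-6)) + sqrt(15)))**2 = (-12 + sqrt((6/5 - 3*(-1/6)) + sqrt(15)))**2 = (-12 + sqrt((6/5 + 1/2) + sqrt(15)))**2 = (-12 + sqrt(17/10 + sqrt(15)))**2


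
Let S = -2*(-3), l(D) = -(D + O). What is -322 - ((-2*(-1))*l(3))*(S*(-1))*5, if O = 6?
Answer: -862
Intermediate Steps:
l(D) = -6 - D (l(D) = -(D + 6) = -(6 + D) = -6 - D)
S = 6
-322 - ((-2*(-1))*l(3))*(S*(-1))*5 = -322 - ((-2*(-1))*(-6 - 1*3))*(6*(-1))*5 = -322 - (2*(-6 - 3))*(-6)*5 = -322 - (2*(-9))*(-6)*5 = -322 - (-18*(-6))*5 = -322 - 108*5 = -322 - 1*540 = -322 - 540 = -862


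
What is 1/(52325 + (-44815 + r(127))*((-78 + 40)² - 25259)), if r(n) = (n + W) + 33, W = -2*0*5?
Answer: 1/1063511150 ≈ 9.4028e-10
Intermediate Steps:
W = 0 (W = 0*5 = 0)
r(n) = 33 + n (r(n) = (n + 0) + 33 = n + 33 = 33 + n)
1/(52325 + (-44815 + r(127))*((-78 + 40)² - 25259)) = 1/(52325 + (-44815 + (33 + 127))*((-78 + 40)² - 25259)) = 1/(52325 + (-44815 + 160)*((-38)² - 25259)) = 1/(52325 - 44655*(1444 - 25259)) = 1/(52325 - 44655*(-23815)) = 1/(52325 + 1063458825) = 1/1063511150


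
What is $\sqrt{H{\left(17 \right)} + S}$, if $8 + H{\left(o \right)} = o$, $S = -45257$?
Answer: $8 i \sqrt{707} \approx 212.72 i$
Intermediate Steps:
$H{\left(o \right)} = -8 + o$
$\sqrt{H{\left(17 \right)} + S} = \sqrt{\left(-8 + 17\right) - 45257} = \sqrt{9 - 45257} = \sqrt{-45248} = 8 i \sqrt{707}$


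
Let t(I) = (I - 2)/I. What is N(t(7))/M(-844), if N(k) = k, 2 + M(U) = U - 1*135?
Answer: -5/6867 ≈ -0.00072812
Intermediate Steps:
M(U) = -137 + U (M(U) = -2 + (U - 1*135) = -2 + (U - 135) = -2 + (-135 + U) = -137 + U)
t(I) = (-2 + I)/I
N(t(7))/M(-844) = ((-2 + 7)/7)/(-137 - 844) = ((⅐)*5)/(-981) = (5/7)*(-1/981) = -5/6867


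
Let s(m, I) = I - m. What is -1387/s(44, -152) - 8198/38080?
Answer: 914467/133280 ≈ 6.8612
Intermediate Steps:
-1387/s(44, -152) - 8198/38080 = -1387/(-152 - 1*44) - 8198/38080 = -1387/(-152 - 44) - 8198*1/38080 = -1387/(-196) - 4099/19040 = -1387*(-1/196) - 4099/19040 = 1387/196 - 4099/19040 = 914467/133280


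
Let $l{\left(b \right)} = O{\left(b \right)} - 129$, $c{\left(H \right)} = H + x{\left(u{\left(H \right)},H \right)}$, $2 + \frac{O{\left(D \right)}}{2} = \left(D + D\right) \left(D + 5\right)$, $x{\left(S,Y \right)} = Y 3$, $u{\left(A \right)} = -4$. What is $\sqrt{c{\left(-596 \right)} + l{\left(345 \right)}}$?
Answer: $3 \sqrt{53387} \approx 693.17$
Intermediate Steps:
$x{\left(S,Y \right)} = 3 Y$
$O{\left(D \right)} = -4 + 4 D \left(5 + D\right)$ ($O{\left(D \right)} = -4 + 2 \left(D + D\right) \left(D + 5\right) = -4 + 2 \cdot 2 D \left(5 + D\right) = -4 + 4 D \left(5 + D\right)$)
$c{\left(H \right)} = 4 H$ ($c{\left(H \right)} = H + 3 H = 4 H$)
$l{\left(b \right)} = -133 + 4 b^{2} + 20 b$ ($l{\left(b \right)} = \left(-4 + 4 b^{2} + 20 b\right) - 129 = -133 + 4 b^{2} + 20 b$)
$\sqrt{c{\left(-596 \right)} + l{\left(345 \right)}} = \sqrt{4 \left(-596\right) + \left(-133 + 4 \cdot 345^{2} + 20 \cdot 345\right)} = \sqrt{-2384 + \left(-133 + 4 \cdot 119025 + 6900\right)} = \sqrt{-2384 + \left(-133 + 476100 + 6900\right)} = \sqrt{-2384 + 482867} = \sqrt{480483} = 3 \sqrt{53387}$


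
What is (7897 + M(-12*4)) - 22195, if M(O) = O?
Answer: -14346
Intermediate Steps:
(7897 + M(-12*4)) - 22195 = (7897 - 12*4) - 22195 = (7897 - 48) - 22195 = 7849 - 22195 = -14346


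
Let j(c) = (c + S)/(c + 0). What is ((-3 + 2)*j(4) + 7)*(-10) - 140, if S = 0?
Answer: -200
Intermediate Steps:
j(c) = 1 (j(c) = (c + 0)/(c + 0) = c/c = 1)
((-3 + 2)*j(4) + 7)*(-10) - 140 = ((-3 + 2)*1 + 7)*(-10) - 140 = (-1*1 + 7)*(-10) - 140 = (-1 + 7)*(-10) - 140 = 6*(-10) - 140 = -60 - 140 = -200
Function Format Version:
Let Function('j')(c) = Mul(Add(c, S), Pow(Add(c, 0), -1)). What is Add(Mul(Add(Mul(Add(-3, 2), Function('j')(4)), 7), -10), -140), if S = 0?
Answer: -200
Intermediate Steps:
Function('j')(c) = 1 (Function('j')(c) = Mul(Add(c, 0), Pow(Add(c, 0), -1)) = Mul(c, Pow(c, -1)) = 1)
Add(Mul(Add(Mul(Add(-3, 2), Function('j')(4)), 7), -10), -140) = Add(Mul(Add(Mul(Add(-3, 2), 1), 7), -10), -140) = Add(Mul(Add(Mul(-1, 1), 7), -10), -140) = Add(Mul(Add(-1, 7), -10), -140) = Add(Mul(6, -10), -140) = Add(-60, -140) = -200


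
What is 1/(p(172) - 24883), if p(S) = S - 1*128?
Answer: -1/24839 ≈ -4.0259e-5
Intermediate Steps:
p(S) = -128 + S (p(S) = S - 128 = -128 + S)
1/(p(172) - 24883) = 1/((-128 + 172) - 24883) = 1/(44 - 24883) = 1/(-24839) = -1/24839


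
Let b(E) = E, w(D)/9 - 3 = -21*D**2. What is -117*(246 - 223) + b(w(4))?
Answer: -5688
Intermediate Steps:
w(D) = 27 - 189*D**2 (w(D) = 27 + 9*(-21*D**2) = 27 - 189*D**2)
-117*(246 - 223) + b(w(4)) = -117*(246 - 223) + (27 - 189*4**2) = -117*23 + (27 - 189*16) = -2691 + (27 - 3024) = -2691 - 2997 = -5688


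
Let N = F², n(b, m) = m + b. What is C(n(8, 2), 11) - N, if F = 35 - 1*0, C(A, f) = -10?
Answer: -1235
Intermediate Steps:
n(b, m) = b + m
F = 35 (F = 35 + 0 = 35)
N = 1225 (N = 35² = 1225)
C(n(8, 2), 11) - N = -10 - 1*1225 = -10 - 1225 = -1235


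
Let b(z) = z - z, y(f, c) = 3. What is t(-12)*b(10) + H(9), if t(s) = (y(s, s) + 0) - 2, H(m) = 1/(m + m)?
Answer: 1/18 ≈ 0.055556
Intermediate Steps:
H(m) = 1/(2*m)
b(z) = 0
t(s) = 1 (t(s) = (3 + 0) - 2 = 3 - 2 = 1)
t(-12)*b(10) + H(9) = 1*0 + (1/2)/9 = 0 + (1/2)*(1/9) = 0 + 1/18 = 1/18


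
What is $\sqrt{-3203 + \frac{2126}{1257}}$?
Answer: $\frac{i \sqrt{5058224565}}{1257} \approx 56.58 i$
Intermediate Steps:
$\sqrt{-3203 + \frac{2126}{1257}} = \sqrt{- \frac{4024045}{1257}} = \frac{i \sqrt{5058224565}}{1257}$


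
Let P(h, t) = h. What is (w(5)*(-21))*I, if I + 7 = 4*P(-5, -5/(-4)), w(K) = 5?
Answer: 2835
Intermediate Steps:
I = -27 (I = -7 + 4*(-5) = -7 - 20 = -27)
(w(5)*(-21))*I = (5*(-21))*(-27) = -105*(-27) = 2835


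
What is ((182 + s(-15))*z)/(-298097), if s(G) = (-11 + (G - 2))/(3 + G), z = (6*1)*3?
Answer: -3318/298097 ≈ -0.011131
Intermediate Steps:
z = 18 (z = 6*3 = 18)
s(G) = (-13 + G)/(3 + G) (s(G) = (-11 + (-2 + G))/(3 + G) = (-13 + G)/(3 + G))
((182 + s(-15))*z)/(-298097) = ((182 + (-13 - 15)/(3 - 15))*18)/(-298097) = ((182 - 28/(-12))*18)*(-1/298097) = ((182 - 1/12*(-28))*18)*(-1/298097) = ((182 + 7/3)*18)*(-1/298097) = ((553/3)*18)*(-1/298097) = 3318*(-1/298097) = -3318/298097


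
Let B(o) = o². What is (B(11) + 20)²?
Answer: 19881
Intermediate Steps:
(B(11) + 20)² = (11² + 20)² = (121 + 20)² = 141² = 19881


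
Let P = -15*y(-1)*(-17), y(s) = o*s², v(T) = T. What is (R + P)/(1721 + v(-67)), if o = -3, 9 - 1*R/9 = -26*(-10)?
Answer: -1512/827 ≈ -1.8283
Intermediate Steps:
R = -2259 (R = 81 - (-234)*(-10) = 81 - 9*260 = 81 - 2340 = -2259)
y(s) = -3*s²
P = -765 (P = -(-45)*(-1)²*(-17) = -(-45)*(-17) = -15*(-3)*(-17) = 45*(-17) = -765)
(R + P)/(1721 + v(-67)) = (-2259 - 765)/(1721 - 67) = -3024/1654 = -3024*1/1654 = -1512/827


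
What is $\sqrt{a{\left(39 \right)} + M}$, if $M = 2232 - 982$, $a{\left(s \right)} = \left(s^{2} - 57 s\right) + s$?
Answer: $\sqrt{587} \approx 24.228$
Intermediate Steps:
$a{\left(s \right)} = s^{2} - 56 s$
$M = 1250$
$\sqrt{a{\left(39 \right)} + M} = \sqrt{39 \left(-56 + 39\right) + 1250} = \sqrt{39 \left(-17\right) + 1250} = \sqrt{-663 + 1250} = \sqrt{587}$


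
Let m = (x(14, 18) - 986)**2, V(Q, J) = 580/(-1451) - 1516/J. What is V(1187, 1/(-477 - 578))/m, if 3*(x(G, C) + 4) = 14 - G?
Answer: 7735666/4740417 ≈ 1.6319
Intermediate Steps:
x(G, C) = 2/3 - G/3 (x(G, C) = -4 + (14 - G)/3 = -4 + (14/3 - G/3) = 2/3 - G/3)
V(Q, J) = -580/1451 - 1516/J (V(Q, J) = 580*(-1/1451) - 1516/J = -580/1451 - 1516/J)
m = 980100 (m = ((2/3 - 1/3*14) - 986)**2 = ((2/3 - 14/3) - 986)**2 = (-4 - 986)**2 = (-990)**2 = 980100)
V(1187, 1/(-477 - 578))/m = (-580/1451 - 1516/(1/(-477 - 578)))/980100 = (-580/1451 - 1516/(1/(-1055)))*(1/980100) = (-580/1451 - 1516/(-1/1055))*(1/980100) = (-580/1451 - 1516*(-1055))*(1/980100) = (-580/1451 + 1599380)*(1/980100) = (2320699800/1451)*(1/980100) = 7735666/4740417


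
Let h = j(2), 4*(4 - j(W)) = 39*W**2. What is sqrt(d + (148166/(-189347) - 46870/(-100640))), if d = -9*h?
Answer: sqrt(71418660576220245955)/476397052 ≈ 17.739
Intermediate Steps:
j(W) = 4 - 39*W**2/4
h = -35 (h = 4 - 39/4*2**2 = 4 - 39/4*4 = 4 - 39 = -35)
d = 315 (d = -9*(-35) = 315)
sqrt(d + (148166/(-189347) - 46870/(-100640))) = sqrt(315 + (148166/(-189347) - 46870/(-100640))) = sqrt(315 + (148166*(-1/189347) - 46870*(-1/100640))) = sqrt(315 + (-148166/189347 + 4687/10064)) = sqrt(315 - 603673235/1905588208) = sqrt(599656612285/1905588208) = sqrt(71418660576220245955)/476397052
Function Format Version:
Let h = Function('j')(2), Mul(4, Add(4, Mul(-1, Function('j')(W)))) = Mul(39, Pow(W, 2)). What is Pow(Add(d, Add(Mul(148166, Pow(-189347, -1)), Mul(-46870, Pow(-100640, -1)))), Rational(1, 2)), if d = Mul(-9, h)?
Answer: Mul(Rational(1, 476397052), Pow(71418660576220245955, Rational(1, 2))) ≈ 17.739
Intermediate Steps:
Function('j')(W) = Add(4, Mul(Rational(-39, 4), Pow(W, 2))) (Function('j')(W) = Add(4, Mul(Rational(-1, 4), Mul(39, Pow(W, 2)))) = Add(4, Mul(Rational(-39, 4), Pow(W, 2))))
h = -35 (h = Add(4, Mul(Rational(-39, 4), Pow(2, 2))) = Add(4, Mul(Rational(-39, 4), 4)) = Add(4, -39) = -35)
d = 315 (d = Mul(-9, -35) = 315)
Pow(Add(d, Add(Mul(148166, Pow(-189347, -1)), Mul(-46870, Pow(-100640, -1)))), Rational(1, 2)) = Pow(Add(315, Add(Mul(148166, Pow(-189347, -1)), Mul(-46870, Pow(-100640, -1)))), Rational(1, 2)) = Pow(Add(315, Add(Mul(148166, Rational(-1, 189347)), Mul(-46870, Rational(-1, 100640)))), Rational(1, 2)) = Pow(Add(315, Add(Rational(-148166, 189347), Rational(4687, 10064))), Rational(1, 2)) = Pow(Add(315, Rational(-603673235, 1905588208)), Rational(1, 2)) = Pow(Rational(599656612285, 1905588208), Rational(1, 2)) = Mul(Rational(1, 476397052), Pow(71418660576220245955, Rational(1, 2)))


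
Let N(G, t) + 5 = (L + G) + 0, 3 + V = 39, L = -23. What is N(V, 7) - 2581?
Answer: -2573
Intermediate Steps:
V = 36 (V = -3 + 39 = 36)
N(G, t) = -28 + G (N(G, t) = -5 + ((-23 + G) + 0) = -5 + (-23 + G) = -28 + G)
N(V, 7) - 2581 = (-28 + 36) - 2581 = 8 - 2581 = -2573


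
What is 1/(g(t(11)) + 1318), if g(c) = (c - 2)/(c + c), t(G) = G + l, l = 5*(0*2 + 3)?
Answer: 13/17140 ≈ 0.00075846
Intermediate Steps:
l = 15 (l = 5*(0 + 3) = 5*3 = 15)
t(G) = 15 + G (t(G) = G + 15 = 15 + G)
g(c) = (-2 + c)/(2*c) (g(c) = (-2 + c)/((2*c)) = (-2 + c)*(1/(2*c)) = (-2 + c)/(2*c))
1/(g(t(11)) + 1318) = 1/((-2 + (15 + 11))/(2*(15 + 11)) + 1318) = 1/((½)*(-2 + 26)/26 + 1318) = 1/((½)*(1/26)*24 + 1318) = 1/(6/13 + 1318) = 1/(17140/13) = 13/17140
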